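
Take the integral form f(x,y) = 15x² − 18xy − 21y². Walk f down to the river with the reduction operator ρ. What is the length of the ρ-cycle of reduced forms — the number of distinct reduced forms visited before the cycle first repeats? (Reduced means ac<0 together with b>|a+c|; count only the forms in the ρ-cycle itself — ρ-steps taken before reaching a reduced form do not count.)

D = 1584, ⌊√D⌋ = 39
descent: ρ → (-21,18,15)  [lands on river]
river: ρ → (15,12,-24)
river: ρ → (-24,36,3)
river: ρ → (3,36,-24)
river: ρ → (-24,12,15)
river: ρ → (15,18,-21)
river: ρ → (-21,24,12)
river: ρ → (12,24,-21)
ρ-cycle length = 8 (tail of 1 descent step not counted)

8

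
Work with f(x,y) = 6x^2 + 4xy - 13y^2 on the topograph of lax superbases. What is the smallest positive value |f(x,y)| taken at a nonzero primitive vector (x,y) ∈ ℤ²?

descent: ρ → (-13,-4,6)
descent: ρ → (6,16,-3)  [lands on river]
river: ρ → (-3,14,11)
river: ρ → (11,8,-6)
river: ρ → (-6,16,3)
river: ρ → (3,14,-11)
river: ρ → (-11,8,6)
closes: descent 2, river 6
min |a| on river = 3

3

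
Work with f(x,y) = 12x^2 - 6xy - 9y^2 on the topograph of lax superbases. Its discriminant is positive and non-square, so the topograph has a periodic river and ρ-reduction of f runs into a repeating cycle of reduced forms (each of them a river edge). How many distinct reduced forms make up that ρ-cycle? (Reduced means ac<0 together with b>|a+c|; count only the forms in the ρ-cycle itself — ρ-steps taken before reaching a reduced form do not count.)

D = 468, ⌊√D⌋ = 21
descent: ρ → (-9,6,12)  [lands on river]
river: ρ → (12,18,-3)
river: ρ → (-3,18,12)
river: ρ → (12,6,-9)
river: ρ → (-9,12,9)
river: ρ → (9,6,-12)
river: ρ → (-12,18,3)
river: ρ → (3,18,-12)
river: ρ → (-12,6,9)
river: ρ → (9,12,-9)
ρ-cycle length = 10 (tail of 1 descent step not counted)

10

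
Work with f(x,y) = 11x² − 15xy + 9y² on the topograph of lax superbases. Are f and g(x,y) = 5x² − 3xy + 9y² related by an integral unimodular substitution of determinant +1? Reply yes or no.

D₁ = -171, D₂ = -171
f: translate: b→7 (≡-15 mod 22), so (11,-15,9)→(11,7,5)
f: flip: (11,7,5)→(5,-7,11)
f: translate: b→3 (≡-7 mod 10), so (5,-7,11)→(5,3,9)
f: reduced (well bottom): (5,3,9) with a≤c, −a<b≤a
g: reduced (well bottom): (5,-3,9) with a≤c, −a<b≤a
reduced forms (5, 3, 9) vs (5, -3, 9) ⇒ inequivalent

no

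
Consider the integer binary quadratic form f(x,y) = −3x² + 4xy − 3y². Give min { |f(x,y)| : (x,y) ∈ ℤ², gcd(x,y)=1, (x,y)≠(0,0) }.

translate: b→2 (≡-4 mod 6), so (3,-4,3)→(3,2,2)
flip: (3,2,2)→(2,-2,3)
translate: b→2 (≡-2 mod 4), so (2,-2,3)→(2,2,3)
reduced (well bottom): (2,2,3) with a≤c, −a<b≤a
well minimum |f| = |-2| = 2 (negative-definite)

2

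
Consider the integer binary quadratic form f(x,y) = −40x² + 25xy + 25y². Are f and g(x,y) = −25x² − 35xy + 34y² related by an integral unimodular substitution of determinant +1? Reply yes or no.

D₁ = 4625, D₂ = 4625
river cycle of f (length 10): (25, 25, -40), (-40, 55, 10), (10, 65, -10), (-10, 55, 40), (40, 25, -25), (-25, 25, 40), (40, 55, -10), (-10, 65, 10), (10, 55, -40), (-40, 25, 25)
river cycle of g (length 10): (34, 35, -25), (-25, 65, 4), (4, 63, -41), (-41, 19, 26), (26, 33, -34), (-34, 35, 25), (25, 65, -4), (-4, 63, 41), (41, 19, -26), (-26, 33, 34)
cycles differ ⇒ inequivalent

no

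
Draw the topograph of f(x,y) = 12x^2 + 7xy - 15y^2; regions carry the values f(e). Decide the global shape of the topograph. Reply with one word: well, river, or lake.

D = b²−4ac = 7² − 4·12·(-15) = 769
D > 0 non-square ⇒ indefinite ⇒ periodic river

river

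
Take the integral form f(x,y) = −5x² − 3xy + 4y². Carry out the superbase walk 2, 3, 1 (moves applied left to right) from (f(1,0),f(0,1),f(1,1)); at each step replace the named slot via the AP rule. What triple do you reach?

start (-5,4,-4) = (f(1,0),f(0,1),f(1,1))
replace slot 2: 2·((-5)+(-4)) − 4 = -22 → (-5,-22,-4)
replace slot 3: 2·((-5)+(-22)) − (-4) = -50 → (-5,-22,-50)
replace slot 1: 2·((-22)+(-50)) − (-5) = -139 → (-139,-22,-50)

-139,-22,-50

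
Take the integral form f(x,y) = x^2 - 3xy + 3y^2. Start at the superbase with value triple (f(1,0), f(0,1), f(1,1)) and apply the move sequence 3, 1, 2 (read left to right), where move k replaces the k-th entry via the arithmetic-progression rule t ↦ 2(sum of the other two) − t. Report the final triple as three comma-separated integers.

start (1,3,1) = (f(1,0),f(0,1),f(1,1))
replace slot 3: 2·(1+3) − 1 = 7 → (1,3,7)
replace slot 1: 2·(3+7) − 1 = 19 → (19,3,7)
replace slot 2: 2·(19+7) − 3 = 49 → (19,49,7)

19,49,7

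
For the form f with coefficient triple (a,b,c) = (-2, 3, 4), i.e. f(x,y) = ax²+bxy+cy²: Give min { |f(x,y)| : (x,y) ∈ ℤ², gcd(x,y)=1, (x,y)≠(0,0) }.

river: ρ → (4,5,-1)
river: ρ → (-1,5,4)
river: ρ → (4,3,-2)
river: ρ → (-2,5,2)
river: ρ → (2,3,-4)
river: ρ → (-4,5,1)
river: ρ → (1,5,-4)
river: ρ → (-4,3,2)
river: ρ → (2,5,-2)
river: ρ → (-2,3,4)
closes: descent 0, river 10
min |a| on river = 1

1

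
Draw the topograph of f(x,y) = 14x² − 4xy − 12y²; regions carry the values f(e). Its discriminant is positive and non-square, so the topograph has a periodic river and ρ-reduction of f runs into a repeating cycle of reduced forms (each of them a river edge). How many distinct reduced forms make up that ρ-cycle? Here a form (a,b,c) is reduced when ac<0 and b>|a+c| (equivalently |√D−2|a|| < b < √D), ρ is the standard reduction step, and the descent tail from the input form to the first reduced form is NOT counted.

D = 688, ⌊√D⌋ = 26
descent: ρ → (-12,4,14)  [lands on river]
river: ρ → (14,24,-2)
river: ρ → (-2,24,14)
river: ρ → (14,4,-12)
river: ρ → (-12,20,6)
river: ρ → (6,16,-18)
river: ρ → (-18,20,4)
river: ρ → (4,20,-18)
river: ρ → (-18,16,6)
river: ρ → (6,20,-12)
ρ-cycle length = 10 (tail of 1 descent step not counted)

10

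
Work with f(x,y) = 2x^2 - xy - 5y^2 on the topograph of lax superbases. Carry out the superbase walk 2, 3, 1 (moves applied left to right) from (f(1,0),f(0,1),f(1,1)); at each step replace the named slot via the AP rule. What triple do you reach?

start (2,-5,-4) = (f(1,0),f(0,1),f(1,1))
replace slot 2: 2·(2+(-4)) − (-5) = 1 → (2,1,-4)
replace slot 3: 2·(2+1) − (-4) = 10 → (2,1,10)
replace slot 1: 2·(1+10) − 2 = 20 → (20,1,10)

20,1,10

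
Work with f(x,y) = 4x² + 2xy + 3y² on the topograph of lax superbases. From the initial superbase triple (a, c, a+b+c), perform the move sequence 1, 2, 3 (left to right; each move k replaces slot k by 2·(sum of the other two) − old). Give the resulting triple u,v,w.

start (4,3,9) = (f(1,0),f(0,1),f(1,1))
replace slot 1: 2·(3+9) − 4 = 20 → (20,3,9)
replace slot 2: 2·(20+9) − 3 = 55 → (20,55,9)
replace slot 3: 2·(20+55) − 9 = 141 → (20,55,141)

20,55,141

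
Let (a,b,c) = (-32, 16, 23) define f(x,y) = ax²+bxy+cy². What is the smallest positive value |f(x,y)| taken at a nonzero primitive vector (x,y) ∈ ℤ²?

river: ρ → (23,30,-25)
river: ρ → (-25,20,28)
river: ρ → (28,36,-17)
river: ρ → (-17,32,32)
river: ρ → (32,32,-17)
river: ρ → (-17,36,28)
river: ρ → (28,20,-25)
river: ρ → (-25,30,23)
river: ρ → (23,16,-32)
river: ρ → (-32,48,7)
river: ρ → (7,50,-25)
river: ρ → (-25,50,7)
river: ρ → (7,48,-32)
river: ρ → (-32,16,23)
closes: descent 0, river 14
min |a| on river = 7

7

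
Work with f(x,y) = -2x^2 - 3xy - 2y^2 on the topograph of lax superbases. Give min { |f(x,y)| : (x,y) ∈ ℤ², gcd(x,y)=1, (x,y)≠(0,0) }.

translate: b→-1 (≡3 mod 4), so (2,3,2)→(2,-1,1)
flip: (2,-1,1)→(1,1,2)
reduced (well bottom): (1,1,2) with a≤c, −a<b≤a
well minimum |f| = |-1| = 1 (negative-definite)

1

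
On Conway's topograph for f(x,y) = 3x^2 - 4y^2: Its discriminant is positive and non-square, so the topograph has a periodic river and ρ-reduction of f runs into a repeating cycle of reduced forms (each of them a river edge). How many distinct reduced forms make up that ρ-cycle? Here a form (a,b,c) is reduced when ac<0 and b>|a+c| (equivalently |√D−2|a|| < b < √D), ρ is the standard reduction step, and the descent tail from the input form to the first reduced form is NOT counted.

D = 48, ⌊√D⌋ = 6
descent: ρ → (-4,0,3)
descent: ρ → (3,6,-1)  [lands on river]
river: ρ → (-1,6,3)
ρ-cycle length = 2 (tail of 2 descent steps not counted)

2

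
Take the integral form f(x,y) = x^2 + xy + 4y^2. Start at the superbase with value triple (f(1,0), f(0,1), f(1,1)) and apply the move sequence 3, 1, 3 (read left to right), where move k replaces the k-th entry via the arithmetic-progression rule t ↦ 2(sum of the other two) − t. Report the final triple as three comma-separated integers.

start (1,4,6) = (f(1,0),f(0,1),f(1,1))
replace slot 3: 2·(1+4) − 6 = 4 → (1,4,4)
replace slot 1: 2·(4+4) − 1 = 15 → (15,4,4)
replace slot 3: 2·(15+4) − 4 = 34 → (15,4,34)

15,4,34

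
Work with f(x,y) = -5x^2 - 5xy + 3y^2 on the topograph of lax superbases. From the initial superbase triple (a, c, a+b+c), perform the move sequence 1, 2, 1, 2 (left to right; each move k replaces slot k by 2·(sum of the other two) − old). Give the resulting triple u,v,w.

start (-5,3,-7) = (f(1,0),f(0,1),f(1,1))
replace slot 1: 2·(3+(-7)) − (-5) = -3 → (-3,3,-7)
replace slot 2: 2·((-3)+(-7)) − 3 = -23 → (-3,-23,-7)
replace slot 1: 2·((-23)+(-7)) − (-3) = -57 → (-57,-23,-7)
replace slot 2: 2·((-57)+(-7)) − (-23) = -105 → (-57,-105,-7)

-57,-105,-7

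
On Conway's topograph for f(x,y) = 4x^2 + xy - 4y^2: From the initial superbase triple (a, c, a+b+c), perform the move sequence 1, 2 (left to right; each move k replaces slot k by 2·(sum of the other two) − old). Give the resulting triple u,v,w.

start (4,-4,1) = (f(1,0),f(0,1),f(1,1))
replace slot 1: 2·((-4)+1) − 4 = -10 → (-10,-4,1)
replace slot 2: 2·((-10)+1) − (-4) = -14 → (-10,-14,1)

-10,-14,1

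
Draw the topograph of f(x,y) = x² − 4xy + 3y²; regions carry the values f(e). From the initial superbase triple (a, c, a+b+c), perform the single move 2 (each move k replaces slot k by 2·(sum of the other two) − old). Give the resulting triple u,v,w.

start (1,3,0) = (f(1,0),f(0,1),f(1,1))
replace slot 2: 2·(1+0) − 3 = -1 → (1,-1,0)

1,-1,0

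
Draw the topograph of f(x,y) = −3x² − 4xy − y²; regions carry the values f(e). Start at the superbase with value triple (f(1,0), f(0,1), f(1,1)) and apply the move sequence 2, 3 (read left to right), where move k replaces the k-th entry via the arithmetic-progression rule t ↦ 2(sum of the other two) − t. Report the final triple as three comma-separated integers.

start (-3,-1,-8) = (f(1,0),f(0,1),f(1,1))
replace slot 2: 2·((-3)+(-8)) − (-1) = -21 → (-3,-21,-8)
replace slot 3: 2·((-3)+(-21)) − (-8) = -40 → (-3,-21,-40)

-3,-21,-40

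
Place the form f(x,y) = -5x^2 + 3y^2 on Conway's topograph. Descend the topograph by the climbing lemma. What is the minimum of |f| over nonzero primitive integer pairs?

descent: ρ → (3,6,-2)  [lands on river]
river: ρ → (-2,6,3)
closes: descent 1, river 2
min |a| on river = 2

2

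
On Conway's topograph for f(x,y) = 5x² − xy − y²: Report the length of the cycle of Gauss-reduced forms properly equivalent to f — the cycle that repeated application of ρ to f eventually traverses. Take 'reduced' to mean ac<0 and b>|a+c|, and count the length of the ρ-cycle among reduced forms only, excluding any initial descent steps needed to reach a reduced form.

D = 21, ⌊√D⌋ = 4
descent: ρ → (-1,3,3)  [lands on river]
river: ρ → (3,3,-1)
ρ-cycle length = 2 (tail of 1 descent step not counted)

2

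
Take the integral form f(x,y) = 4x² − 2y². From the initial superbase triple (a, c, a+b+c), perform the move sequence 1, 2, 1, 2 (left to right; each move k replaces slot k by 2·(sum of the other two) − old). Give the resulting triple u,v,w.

start (4,-2,2) = (f(1,0),f(0,1),f(1,1))
replace slot 1: 2·((-2)+2) − 4 = -4 → (-4,-2,2)
replace slot 2: 2·((-4)+2) − (-2) = -2 → (-4,-2,2)
replace slot 1: 2·((-2)+2) − (-4) = 4 → (4,-2,2)
replace slot 2: 2·(4+2) − (-2) = 14 → (4,14,2)

4,14,2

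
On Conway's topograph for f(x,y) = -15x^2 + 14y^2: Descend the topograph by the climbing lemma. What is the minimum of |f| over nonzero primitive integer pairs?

descent: ρ → (14,28,-1)  [lands on river]
river: ρ → (-1,28,14)
closes: descent 1, river 2
min |a| on river = 1

1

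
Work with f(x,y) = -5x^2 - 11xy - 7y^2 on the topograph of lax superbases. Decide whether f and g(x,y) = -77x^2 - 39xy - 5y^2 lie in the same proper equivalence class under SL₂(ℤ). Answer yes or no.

D₁ = -19, D₂ = -19
f is negative-definite; reduce −f:
−f: translate: b→1 (≡11 mod 10), so (5,11,7)→(5,1,1)
−f: flip: (5,1,1)→(1,-1,5)
−f: translate: b→1 (≡-1 mod 2), so (1,-1,5)→(1,1,5)
−f: reduced (well bottom): (1,1,5) with a≤c, −a<b≤a
flip sign back: reduced form of f is (-1,-1,-5)
g is negative-definite; reduce −g:
−g: flip: (77,39,5)→(5,-39,77)
−g: translate: b→1 (≡-39 mod 10), so (5,-39,77)→(5,1,1)
−g: flip: (5,1,1)→(1,-1,5)
−g: translate: b→1 (≡-1 mod 2), so (1,-1,5)→(1,1,5)
−g: reduced (well bottom): (1,1,5) with a≤c, −a<b≤a
flip sign back: reduced form of g is (-1,-1,-5)
reduced forms (-1, -1, -5) vs (-1, -1, -5) ⇒ equivalent

yes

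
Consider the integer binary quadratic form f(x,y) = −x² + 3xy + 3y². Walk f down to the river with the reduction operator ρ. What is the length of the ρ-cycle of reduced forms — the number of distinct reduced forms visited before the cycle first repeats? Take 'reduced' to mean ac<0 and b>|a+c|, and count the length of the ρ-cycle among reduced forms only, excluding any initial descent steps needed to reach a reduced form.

D = 21, ⌊√D⌋ = 4
river: ρ → (3,3,-1)
river: ρ → (-1,3,3)
ρ-cycle length = 2 (tail of 0 descent steps not counted)

2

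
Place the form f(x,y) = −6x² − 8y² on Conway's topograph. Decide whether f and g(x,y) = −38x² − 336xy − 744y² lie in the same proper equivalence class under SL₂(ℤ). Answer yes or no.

D₁ = -192, D₂ = -192
f is negative-definite; reduce −f:
−f: reduced (well bottom): (6,0,8) with a≤c, −a<b≤a
flip sign back: reduced form of f is (-6,0,-8)
g is negative-definite; reduce −g:
−g: translate: b→32 (≡336 mod 76), so (38,336,744)→(38,32,8)
−g: flip: (38,32,8)→(8,-32,38)
−g: translate: b→0 (≡-32 mod 16), so (8,-32,38)→(8,0,6)
−g: flip: (8,0,6)→(6,0,8)
−g: reduced (well bottom): (6,0,8) with a≤c, −a<b≤a
flip sign back: reduced form of g is (-6,0,-8)
reduced forms (-6, 0, -8) vs (-6, 0, -8) ⇒ equivalent

yes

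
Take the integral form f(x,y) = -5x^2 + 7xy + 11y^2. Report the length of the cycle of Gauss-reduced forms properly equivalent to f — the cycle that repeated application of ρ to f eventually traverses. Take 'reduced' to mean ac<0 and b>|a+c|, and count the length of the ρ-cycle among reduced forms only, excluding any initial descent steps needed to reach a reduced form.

D = 269, ⌊√D⌋ = 16
river: ρ → (11,15,-1)
river: ρ → (-1,15,11)
river: ρ → (11,7,-5)
river: ρ → (-5,13,5)
river: ρ → (5,7,-11)
river: ρ → (-11,15,1)
river: ρ → (1,15,-11)
river: ρ → (-11,7,5)
river: ρ → (5,13,-5)
river: ρ → (-5,7,11)
ρ-cycle length = 10 (tail of 0 descent steps not counted)

10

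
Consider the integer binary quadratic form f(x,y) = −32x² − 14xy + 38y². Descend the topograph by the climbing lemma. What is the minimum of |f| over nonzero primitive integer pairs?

descent: ρ → (38,14,-32)  [lands on river]
river: ρ → (-32,50,20)
river: ρ → (20,70,-2)
river: ρ → (-2,70,20)
river: ρ → (20,50,-32)
river: ρ → (-32,14,38)
river: ρ → (38,62,-8)
river: ρ → (-8,66,22)
river: ρ → (22,66,-8)
river: ρ → (-8,62,38)
closes: descent 1, river 10
min |a| on river = 2

2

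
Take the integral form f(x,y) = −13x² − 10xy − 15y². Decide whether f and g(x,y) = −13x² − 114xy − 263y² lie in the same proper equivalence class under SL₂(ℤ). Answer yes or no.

D₁ = -680, D₂ = -680
f is negative-definite; reduce −f:
−f: reduced (well bottom): (13,10,15) with a≤c, −a<b≤a
flip sign back: reduced form of f is (-13,-10,-15)
g is negative-definite; reduce −g:
−g: translate: b→10 (≡114 mod 26), so (13,114,263)→(13,10,15)
−g: reduced (well bottom): (13,10,15) with a≤c, −a<b≤a
flip sign back: reduced form of g is (-13,-10,-15)
reduced forms (-13, -10, -15) vs (-13, -10, -15) ⇒ equivalent

yes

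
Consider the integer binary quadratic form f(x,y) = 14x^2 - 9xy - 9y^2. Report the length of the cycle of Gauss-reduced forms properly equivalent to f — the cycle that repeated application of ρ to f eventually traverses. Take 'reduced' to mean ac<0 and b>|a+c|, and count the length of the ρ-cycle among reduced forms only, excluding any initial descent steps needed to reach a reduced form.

D = 585, ⌊√D⌋ = 24
descent: ρ → (-9,9,14)  [lands on river]
river: ρ → (14,19,-4)
river: ρ → (-4,21,9)
river: ρ → (9,15,-10)
river: ρ → (-10,5,14)
river: ρ → (14,23,-1)
river: ρ → (-1,23,14)
river: ρ → (14,5,-10)
river: ρ → (-10,15,9)
river: ρ → (9,21,-4)
river: ρ → (-4,19,14)
river: ρ → (14,9,-9)
ρ-cycle length = 12 (tail of 1 descent step not counted)

12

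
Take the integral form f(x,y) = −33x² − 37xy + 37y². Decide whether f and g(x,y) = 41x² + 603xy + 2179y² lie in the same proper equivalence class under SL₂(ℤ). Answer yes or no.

D₁ = 6253, D₂ = 6253
river cycle of f (length 34): (37, 37, -33), (-33, 29, 41), (41, 53, -21), (-21, 73, 11), (11, 59, -63), (-63, 67, 7), (7, 73, -33), (-33, 59, 21), (21, 67, -21), (-21, 59, 33), … (24 more)
river cycle of g (length 34): (41, 29, -33), (-33, 37, 37), (37, 37, -33), (-33, 29, 41), (41, 53, -21), (-21, 73, 11), (11, 59, -63), (-63, 67, 7), (7, 73, -33), (-33, 59, 21), … (24 more)
cycles coincide ⇒ equivalent

yes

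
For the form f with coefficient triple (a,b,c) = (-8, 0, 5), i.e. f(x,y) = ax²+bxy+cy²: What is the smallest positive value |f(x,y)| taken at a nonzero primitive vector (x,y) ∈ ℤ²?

descent: ρ → (5,10,-3)  [lands on river]
river: ρ → (-3,8,8)
river: ρ → (8,8,-3)
river: ρ → (-3,10,5)
closes: descent 1, river 4
min |a| on river = 3

3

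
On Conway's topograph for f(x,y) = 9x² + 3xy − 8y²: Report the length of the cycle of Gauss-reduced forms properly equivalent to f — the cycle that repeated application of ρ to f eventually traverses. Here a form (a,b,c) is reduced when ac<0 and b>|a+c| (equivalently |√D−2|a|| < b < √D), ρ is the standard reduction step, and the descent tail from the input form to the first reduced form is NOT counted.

D = 297, ⌊√D⌋ = 17
river: ρ → (-8,13,4)
river: ρ → (4,11,-11)
river: ρ → (-11,11,4)
river: ρ → (4,13,-8)
river: ρ → (-8,3,9)
river: ρ → (9,15,-2)
river: ρ → (-2,17,1)
river: ρ → (1,17,-2)
river: ρ → (-2,15,9)
river: ρ → (9,3,-8)
ρ-cycle length = 10 (tail of 0 descent steps not counted)

10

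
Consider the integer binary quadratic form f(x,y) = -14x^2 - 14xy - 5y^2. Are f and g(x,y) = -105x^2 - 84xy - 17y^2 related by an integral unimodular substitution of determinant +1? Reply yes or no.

D₁ = -84, D₂ = -84
f is negative-definite; reduce −f:
−f: flip: (14,14,5)→(5,-14,14)
−f: translate: b→-4 (≡-14 mod 10), so (5,-14,14)→(5,-4,5)
−f: flip: (5,-4,5)→(5,4,5)
−f: reduced (well bottom): (5,4,5) with a≤c, −a<b≤a
flip sign back: reduced form of f is (-5,-4,-5)
g is negative-definite; reduce −g:
−g: flip: (105,84,17)→(17,-84,105)
−g: translate: b→-16 (≡-84 mod 34), so (17,-84,105)→(17,-16,5)
−g: flip: (17,-16,5)→(5,16,17)
−g: translate: b→-4 (≡16 mod 10), so (5,16,17)→(5,-4,5)
−g: flip: (5,-4,5)→(5,4,5)
−g: reduced (well bottom): (5,4,5) with a≤c, −a<b≤a
flip sign back: reduced form of g is (-5,-4,-5)
reduced forms (-5, -4, -5) vs (-5, -4, -5) ⇒ equivalent

yes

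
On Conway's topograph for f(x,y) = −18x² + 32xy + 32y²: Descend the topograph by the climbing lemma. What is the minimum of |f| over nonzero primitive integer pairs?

river: ρ → (32,32,-18)
river: ρ → (-18,40,24)
river: ρ → (24,56,-2)
river: ρ → (-2,56,24)
river: ρ → (24,40,-18)
river: ρ → (-18,32,32)
closes: descent 0, river 6
min |a| on river = 2

2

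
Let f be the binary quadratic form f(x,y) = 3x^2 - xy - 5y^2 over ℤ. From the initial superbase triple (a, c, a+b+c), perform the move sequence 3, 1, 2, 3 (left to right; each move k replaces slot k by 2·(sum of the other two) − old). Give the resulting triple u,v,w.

start (3,-5,-3) = (f(1,0),f(0,1),f(1,1))
replace slot 3: 2·(3+(-5)) − (-3) = -1 → (3,-5,-1)
replace slot 1: 2·((-5)+(-1)) − 3 = -15 → (-15,-5,-1)
replace slot 2: 2·((-15)+(-1)) − (-5) = -27 → (-15,-27,-1)
replace slot 3: 2·((-15)+(-27)) − (-1) = -83 → (-15,-27,-83)

-15,-27,-83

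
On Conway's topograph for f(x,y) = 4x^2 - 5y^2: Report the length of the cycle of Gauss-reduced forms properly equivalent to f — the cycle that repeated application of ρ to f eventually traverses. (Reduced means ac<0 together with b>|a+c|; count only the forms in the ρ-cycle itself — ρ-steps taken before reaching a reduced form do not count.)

D = 80, ⌊√D⌋ = 8
descent: ρ → (-5,0,4)
descent: ρ → (4,8,-1)  [lands on river]
river: ρ → (-1,8,4)
ρ-cycle length = 2 (tail of 2 descent steps not counted)

2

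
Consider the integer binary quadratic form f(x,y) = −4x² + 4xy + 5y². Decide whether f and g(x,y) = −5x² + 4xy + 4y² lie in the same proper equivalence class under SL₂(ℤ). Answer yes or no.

D₁ = 96, D₂ = 96
river cycle of f (length 4): (5, 6, -3), (-3, 6, 5), (5, 4, -4), (-4, 4, 5)
river cycle of g (length 4): (4, 4, -5), (-5, 6, 3), (3, 6, -5), (-5, 4, 4)
cycles differ ⇒ inequivalent

no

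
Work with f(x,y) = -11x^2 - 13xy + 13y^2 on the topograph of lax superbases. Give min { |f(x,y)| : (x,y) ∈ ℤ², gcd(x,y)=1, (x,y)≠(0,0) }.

descent: ρ → (13,13,-11)  [lands on river]
river: ρ → (-11,9,15)
river: ρ → (15,21,-5)
river: ρ → (-5,19,19)
river: ρ → (19,19,-5)
river: ρ → (-5,21,15)
river: ρ → (15,9,-11)
river: ρ → (-11,13,13)
closes: descent 1, river 8
min |a| on river = 5

5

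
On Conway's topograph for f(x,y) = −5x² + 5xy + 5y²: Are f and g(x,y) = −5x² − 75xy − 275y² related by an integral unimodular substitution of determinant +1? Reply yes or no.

D₁ = 125, D₂ = 125
river cycle of f (length 2): (5, 5, -5), (-5, 5, 5)
river cycle of g (length 2): (-5, 5, 5), (5, 5, -5)
cycles coincide ⇒ equivalent

yes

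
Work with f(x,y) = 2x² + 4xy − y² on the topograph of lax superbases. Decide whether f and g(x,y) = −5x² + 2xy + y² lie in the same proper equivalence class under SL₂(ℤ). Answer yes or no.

D₁ = 24, D₂ = 24
river cycle of f (length 2): (-1, 4, 2), (2, 4, -1)
river cycle of g (length 2): (1, 4, -2), (-2, 4, 1)
cycles differ ⇒ inequivalent

no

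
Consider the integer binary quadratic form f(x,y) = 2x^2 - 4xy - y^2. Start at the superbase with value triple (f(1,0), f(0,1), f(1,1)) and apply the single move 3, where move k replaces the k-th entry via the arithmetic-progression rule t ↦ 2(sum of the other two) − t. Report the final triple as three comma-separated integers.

start (2,-1,-3) = (f(1,0),f(0,1),f(1,1))
replace slot 3: 2·(2+(-1)) − (-3) = 5 → (2,-1,5)

2,-1,5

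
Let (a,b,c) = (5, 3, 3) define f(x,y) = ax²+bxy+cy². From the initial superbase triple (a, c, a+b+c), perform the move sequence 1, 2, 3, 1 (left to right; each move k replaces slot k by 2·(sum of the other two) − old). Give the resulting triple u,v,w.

start (5,3,11) = (f(1,0),f(0,1),f(1,1))
replace slot 1: 2·(3+11) − 5 = 23 → (23,3,11)
replace slot 2: 2·(23+11) − 3 = 65 → (23,65,11)
replace slot 3: 2·(23+65) − 11 = 165 → (23,65,165)
replace slot 1: 2·(65+165) − 23 = 437 → (437,65,165)

437,65,165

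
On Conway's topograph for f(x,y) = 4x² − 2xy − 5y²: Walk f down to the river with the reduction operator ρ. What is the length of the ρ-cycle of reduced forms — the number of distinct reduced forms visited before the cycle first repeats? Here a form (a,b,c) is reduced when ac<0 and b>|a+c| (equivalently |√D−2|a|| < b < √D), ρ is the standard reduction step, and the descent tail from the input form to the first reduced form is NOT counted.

D = 84, ⌊√D⌋ = 9
descent: ρ → (-5,2,4)  [lands on river]
river: ρ → (4,6,-3)
river: ρ → (-3,6,4)
river: ρ → (4,2,-5)
river: ρ → (-5,8,1)
river: ρ → (1,8,-5)
ρ-cycle length = 6 (tail of 1 descent step not counted)

6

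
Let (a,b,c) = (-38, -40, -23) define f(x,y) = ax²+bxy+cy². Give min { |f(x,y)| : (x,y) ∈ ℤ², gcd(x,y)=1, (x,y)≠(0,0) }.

translate: b→-36 (≡40 mod 76), so (38,40,23)→(38,-36,21)
flip: (38,-36,21)→(21,36,38)
translate: b→-6 (≡36 mod 42), so (21,36,38)→(21,-6,23)
reduced (well bottom): (21,-6,23) with a≤c, −a<b≤a
well minimum |f| = |-21| = 21 (negative-definite)

21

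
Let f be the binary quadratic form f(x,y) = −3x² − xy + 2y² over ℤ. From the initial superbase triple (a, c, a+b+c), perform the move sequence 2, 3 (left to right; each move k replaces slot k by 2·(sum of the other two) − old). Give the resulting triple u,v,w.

start (-3,2,-2) = (f(1,0),f(0,1),f(1,1))
replace slot 2: 2·((-3)+(-2)) − 2 = -12 → (-3,-12,-2)
replace slot 3: 2·((-3)+(-12)) − (-2) = -28 → (-3,-12,-28)

-3,-12,-28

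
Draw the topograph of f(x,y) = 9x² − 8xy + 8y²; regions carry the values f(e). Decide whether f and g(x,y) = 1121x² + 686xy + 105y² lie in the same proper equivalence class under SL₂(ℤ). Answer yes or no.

D₁ = -224, D₂ = -224
f: flip: (9,-8,8)→(8,8,9)
f: reduced (well bottom): (8,8,9) with a≤c, −a<b≤a
g: flip: (1121,686,105)→(105,-686,1121)
g: translate: b→-56 (≡-686 mod 210), so (105,-686,1121)→(105,-56,8)
g: flip: (105,-56,8)→(8,56,105)
g: translate: b→8 (≡56 mod 16), so (8,56,105)→(8,8,9)
g: reduced (well bottom): (8,8,9) with a≤c, −a<b≤a
reduced forms (8, 8, 9) vs (8, 8, 9) ⇒ equivalent

yes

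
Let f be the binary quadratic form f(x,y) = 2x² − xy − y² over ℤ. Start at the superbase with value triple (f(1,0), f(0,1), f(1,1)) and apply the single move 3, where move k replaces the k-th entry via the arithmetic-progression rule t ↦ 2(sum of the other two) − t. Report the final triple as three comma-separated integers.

start (2,-1,0) = (f(1,0),f(0,1),f(1,1))
replace slot 3: 2·(2+(-1)) − 0 = 2 → (2,-1,2)

2,-1,2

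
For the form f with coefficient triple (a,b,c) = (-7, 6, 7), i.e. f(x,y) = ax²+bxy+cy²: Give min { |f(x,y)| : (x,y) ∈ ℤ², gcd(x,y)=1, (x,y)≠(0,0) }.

river: ρ → (7,8,-6)
river: ρ → (-6,4,9)
river: ρ → (9,14,-1)
river: ρ → (-1,14,9)
river: ρ → (9,4,-6)
river: ρ → (-6,8,7)
river: ρ → (7,6,-7)
river: ρ → (-7,8,6)
river: ρ → (6,4,-9)
river: ρ → (-9,14,1)
river: ρ → (1,14,-9)
river: ρ → (-9,4,6)
river: ρ → (6,8,-7)
river: ρ → (-7,6,7)
closes: descent 0, river 14
min |a| on river = 1

1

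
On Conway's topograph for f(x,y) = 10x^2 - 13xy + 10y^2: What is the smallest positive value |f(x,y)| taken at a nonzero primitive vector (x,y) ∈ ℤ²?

translate: b→7 (≡-13 mod 20), so (10,-13,10)→(10,7,7)
flip: (10,7,7)→(7,-7,10)
translate: b→7 (≡-7 mod 14), so (7,-7,10)→(7,7,10)
reduced (well bottom): (7,7,10) with a≤c, −a<b≤a
well minimum = a = 7

7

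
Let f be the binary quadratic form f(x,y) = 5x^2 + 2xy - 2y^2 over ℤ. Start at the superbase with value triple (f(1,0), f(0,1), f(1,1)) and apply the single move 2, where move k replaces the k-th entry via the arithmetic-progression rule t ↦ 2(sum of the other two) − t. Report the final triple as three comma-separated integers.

start (5,-2,5) = (f(1,0),f(0,1),f(1,1))
replace slot 2: 2·(5+5) − (-2) = 22 → (5,22,5)

5,22,5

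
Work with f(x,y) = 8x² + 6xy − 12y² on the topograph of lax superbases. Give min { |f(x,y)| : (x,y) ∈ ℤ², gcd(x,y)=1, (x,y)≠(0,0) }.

river: ρ → (-12,18,2)
river: ρ → (2,18,-12)
river: ρ → (-12,6,8)
river: ρ → (8,10,-10)
river: ρ → (-10,10,8)
river: ρ → (8,6,-12)
closes: descent 0, river 6
min |a| on river = 2

2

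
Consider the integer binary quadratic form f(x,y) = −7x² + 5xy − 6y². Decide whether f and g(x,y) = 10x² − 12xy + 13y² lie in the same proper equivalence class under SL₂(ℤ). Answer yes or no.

D₁ = -143, D₂ = -376
discriminants differ ⇒ not SL₂(ℤ)-equivalent

no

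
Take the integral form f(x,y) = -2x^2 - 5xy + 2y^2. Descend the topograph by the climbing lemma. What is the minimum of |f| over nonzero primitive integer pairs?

descent: ρ → (2,5,-2)  [lands on river]
river: ρ → (-2,3,4)
river: ρ → (4,5,-1)
river: ρ → (-1,5,4)
river: ρ → (4,3,-2)
river: ρ → (-2,5,2)
river: ρ → (2,3,-4)
river: ρ → (-4,5,1)
river: ρ → (1,5,-4)
river: ρ → (-4,3,2)
closes: descent 1, river 10
min |a| on river = 1

1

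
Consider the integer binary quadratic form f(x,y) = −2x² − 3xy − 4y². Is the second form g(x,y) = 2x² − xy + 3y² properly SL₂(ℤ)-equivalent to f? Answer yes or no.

D₁ = -23, D₂ = -23
f is negative-definite; reduce −f:
−f: translate: b→-1 (≡3 mod 4), so (2,3,4)→(2,-1,3)
−f: reduced (well bottom): (2,-1,3) with a≤c, −a<b≤a
flip sign back: reduced form of f is (-2,1,-3)
g: reduced (well bottom): (2,-1,3) with a≤c, −a<b≤a
reduced forms (-2, 1, -3) vs (2, -1, 3) ⇒ inequivalent

no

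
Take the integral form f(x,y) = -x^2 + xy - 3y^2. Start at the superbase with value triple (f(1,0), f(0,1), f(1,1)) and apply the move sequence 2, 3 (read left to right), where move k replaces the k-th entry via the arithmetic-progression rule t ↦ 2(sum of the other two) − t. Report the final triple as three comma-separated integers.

start (-1,-3,-3) = (f(1,0),f(0,1),f(1,1))
replace slot 2: 2·((-1)+(-3)) − (-3) = -5 → (-1,-5,-3)
replace slot 3: 2·((-1)+(-5)) − (-3) = -9 → (-1,-5,-9)

-1,-5,-9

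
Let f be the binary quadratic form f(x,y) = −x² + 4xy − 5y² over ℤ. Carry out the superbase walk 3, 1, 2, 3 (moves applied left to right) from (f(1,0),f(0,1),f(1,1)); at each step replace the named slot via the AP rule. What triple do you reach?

start (-1,-5,-2) = (f(1,0),f(0,1),f(1,1))
replace slot 3: 2·((-1)+(-5)) − (-2) = -10 → (-1,-5,-10)
replace slot 1: 2·((-5)+(-10)) − (-1) = -29 → (-29,-5,-10)
replace slot 2: 2·((-29)+(-10)) − (-5) = -73 → (-29,-73,-10)
replace slot 3: 2·((-29)+(-73)) − (-10) = -194 → (-29,-73,-194)

-29,-73,-194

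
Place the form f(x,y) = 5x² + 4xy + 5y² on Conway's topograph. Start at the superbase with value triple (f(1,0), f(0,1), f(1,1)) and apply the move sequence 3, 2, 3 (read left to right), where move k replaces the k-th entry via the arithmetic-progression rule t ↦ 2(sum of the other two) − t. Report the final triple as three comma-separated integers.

start (5,5,14) = (f(1,0),f(0,1),f(1,1))
replace slot 3: 2·(5+5) − 14 = 6 → (5,5,6)
replace slot 2: 2·(5+6) − 5 = 17 → (5,17,6)
replace slot 3: 2·(5+17) − 6 = 38 → (5,17,38)

5,17,38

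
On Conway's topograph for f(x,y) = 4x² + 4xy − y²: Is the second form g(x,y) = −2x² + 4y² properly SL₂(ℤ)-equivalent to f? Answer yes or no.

D₁ = 32, D₂ = 32
river cycle of f (length 2): (-1, 4, 4), (4, 4, -1)
river cycle of g (length 2): (-2, 4, 2), (2, 4, -2)
cycles differ ⇒ inequivalent

no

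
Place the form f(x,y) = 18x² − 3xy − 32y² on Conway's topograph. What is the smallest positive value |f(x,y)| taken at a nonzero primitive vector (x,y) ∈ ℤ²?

descent: ρ → (-32,3,18)
descent: ρ → (18,33,-17)  [lands on river]
river: ρ → (-17,35,16)
river: ρ → (16,29,-23)
river: ρ → (-23,17,22)
river: ρ → (22,27,-18)
river: ρ → (-18,45,4)
river: ρ → (4,43,-29)
river: ρ → (-29,15,18)
river: ρ → (18,21,-26)
river: ρ → (-26,31,13)
river: ρ → (13,47,-2)
river: ρ → (-2,45,36)
river: ρ → (36,27,-11)
river: ρ → (-11,39,18)
closes: descent 2, river 14
min |a| on river = 2

2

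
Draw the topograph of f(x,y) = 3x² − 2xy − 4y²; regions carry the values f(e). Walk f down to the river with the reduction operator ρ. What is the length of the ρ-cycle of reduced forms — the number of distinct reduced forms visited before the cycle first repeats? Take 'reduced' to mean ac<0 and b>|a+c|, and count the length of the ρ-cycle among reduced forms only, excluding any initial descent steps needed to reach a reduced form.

D = 52, ⌊√D⌋ = 7
descent: ρ → (-4,2,3)  [lands on river]
river: ρ → (3,4,-3)
river: ρ → (-3,2,4)
river: ρ → (4,6,-1)
river: ρ → (-1,6,4)
river: ρ → (4,2,-3)
river: ρ → (-3,4,3)
river: ρ → (3,2,-4)
river: ρ → (-4,6,1)
river: ρ → (1,6,-4)
ρ-cycle length = 10 (tail of 1 descent step not counted)

10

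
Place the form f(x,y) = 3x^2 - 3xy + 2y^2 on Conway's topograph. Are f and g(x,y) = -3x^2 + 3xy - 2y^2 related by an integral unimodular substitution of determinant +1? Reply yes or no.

D₁ = -15, D₂ = -15
f: translate: b→3 (≡-3 mod 6), so (3,-3,2)→(3,3,2)
f: flip: (3,3,2)→(2,-3,3)
f: translate: b→1 (≡-3 mod 4), so (2,-3,3)→(2,1,2)
f: reduced (well bottom): (2,1,2) with a≤c, −a<b≤a
g is negative-definite; reduce −g:
−g: translate: b→3 (≡-3 mod 6), so (3,-3,2)→(3,3,2)
−g: flip: (3,3,2)→(2,-3,3)
−g: translate: b→1 (≡-3 mod 4), so (2,-3,3)→(2,1,2)
−g: reduced (well bottom): (2,1,2) with a≤c, −a<b≤a
flip sign back: reduced form of g is (-2,-1,-2)
reduced forms (2, 1, 2) vs (-2, -1, -2) ⇒ inequivalent

no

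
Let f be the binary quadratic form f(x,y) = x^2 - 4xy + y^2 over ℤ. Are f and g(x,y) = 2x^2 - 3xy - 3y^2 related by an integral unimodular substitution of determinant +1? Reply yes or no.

D₁ = 12, D₂ = 33
discriminants differ ⇒ not SL₂(ℤ)-equivalent

no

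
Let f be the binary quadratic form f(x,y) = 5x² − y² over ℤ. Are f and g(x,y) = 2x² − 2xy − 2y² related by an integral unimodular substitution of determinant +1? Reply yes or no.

D₁ = 20, D₂ = 20
river cycle of f (length 2): (-1, 4, 1), (1, 4, -1)
river cycle of g (length 2): (-2, 2, 2), (2, 2, -2)
cycles differ ⇒ inequivalent

no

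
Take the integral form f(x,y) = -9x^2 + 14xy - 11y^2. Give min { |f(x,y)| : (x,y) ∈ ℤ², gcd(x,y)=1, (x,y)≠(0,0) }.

translate: b→4 (≡-14 mod 18), so (9,-14,11)→(9,4,6)
flip: (9,4,6)→(6,-4,9)
reduced (well bottom): (6,-4,9) with a≤c, −a<b≤a
well minimum |f| = |-6| = 6 (negative-definite)

6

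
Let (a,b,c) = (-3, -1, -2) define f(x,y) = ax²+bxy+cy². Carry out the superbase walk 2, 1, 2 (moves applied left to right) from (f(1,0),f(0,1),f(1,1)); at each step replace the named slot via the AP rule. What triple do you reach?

start (-3,-2,-6) = (f(1,0),f(0,1),f(1,1))
replace slot 2: 2·((-3)+(-6)) − (-2) = -16 → (-3,-16,-6)
replace slot 1: 2·((-16)+(-6)) − (-3) = -41 → (-41,-16,-6)
replace slot 2: 2·((-41)+(-6)) − (-16) = -78 → (-41,-78,-6)

-41,-78,-6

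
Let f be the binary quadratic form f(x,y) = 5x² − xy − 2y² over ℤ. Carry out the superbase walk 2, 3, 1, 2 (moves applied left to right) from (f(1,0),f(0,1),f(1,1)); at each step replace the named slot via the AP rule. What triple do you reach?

start (5,-2,2) = (f(1,0),f(0,1),f(1,1))
replace slot 2: 2·(5+2) − (-2) = 16 → (5,16,2)
replace slot 3: 2·(5+16) − 2 = 40 → (5,16,40)
replace slot 1: 2·(16+40) − 5 = 107 → (107,16,40)
replace slot 2: 2·(107+40) − 16 = 278 → (107,278,40)

107,278,40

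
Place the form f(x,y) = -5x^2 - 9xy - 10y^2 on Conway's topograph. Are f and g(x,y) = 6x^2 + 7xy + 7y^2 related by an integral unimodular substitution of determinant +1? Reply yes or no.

D₁ = -119, D₂ = -119
f is negative-definite; reduce −f:
−f: translate: b→-1 (≡9 mod 10), so (5,9,10)→(5,-1,6)
−f: reduced (well bottom): (5,-1,6) with a≤c, −a<b≤a
flip sign back: reduced form of f is (-5,1,-6)
g: translate: b→-5 (≡7 mod 12), so (6,7,7)→(6,-5,6)
g: flip: (6,-5,6)→(6,5,6)
g: reduced (well bottom): (6,5,6) with a≤c, −a<b≤a
reduced forms (-5, 1, -6) vs (6, 5, 6) ⇒ inequivalent

no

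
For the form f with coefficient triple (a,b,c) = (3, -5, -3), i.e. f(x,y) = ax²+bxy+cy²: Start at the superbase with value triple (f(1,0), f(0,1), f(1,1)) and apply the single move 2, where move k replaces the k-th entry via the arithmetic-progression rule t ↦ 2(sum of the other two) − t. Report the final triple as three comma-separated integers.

start (3,-3,-5) = (f(1,0),f(0,1),f(1,1))
replace slot 2: 2·(3+(-5)) − (-3) = -1 → (3,-1,-5)

3,-1,-5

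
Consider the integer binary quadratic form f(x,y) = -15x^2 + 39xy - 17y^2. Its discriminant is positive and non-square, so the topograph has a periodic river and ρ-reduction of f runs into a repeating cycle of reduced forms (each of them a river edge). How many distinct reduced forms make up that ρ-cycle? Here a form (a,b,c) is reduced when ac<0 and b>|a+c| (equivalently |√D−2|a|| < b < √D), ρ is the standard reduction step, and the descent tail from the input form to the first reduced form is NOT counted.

D = 501, ⌊√D⌋ = 22
descent: ρ → (-17,-5,7)
descent: ρ → (7,19,-5)  [lands on river]
river: ρ → (-5,21,3)
river: ρ → (3,21,-5)
river: ρ → (-5,19,7)
river: ρ → (7,9,-15)
river: ρ → (-15,21,1)
river: ρ → (1,21,-15)
river: ρ → (-15,9,7)
ρ-cycle length = 8 (tail of 2 descent steps not counted)

8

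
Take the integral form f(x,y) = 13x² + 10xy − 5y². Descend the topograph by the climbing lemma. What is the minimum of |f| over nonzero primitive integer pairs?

river: ρ → (-5,10,13)
river: ρ → (13,16,-2)
river: ρ → (-2,16,13)
river: ρ → (13,10,-5)
closes: descent 0, river 4
min |a| on river = 2

2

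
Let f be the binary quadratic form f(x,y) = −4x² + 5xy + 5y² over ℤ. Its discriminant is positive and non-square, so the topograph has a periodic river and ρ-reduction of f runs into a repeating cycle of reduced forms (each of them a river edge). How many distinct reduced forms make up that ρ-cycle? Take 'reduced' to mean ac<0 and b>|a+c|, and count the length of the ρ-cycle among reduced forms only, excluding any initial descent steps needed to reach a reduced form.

D = 105, ⌊√D⌋ = 10
river: ρ → (5,5,-4)
river: ρ → (-4,3,6)
river: ρ → (6,9,-1)
river: ρ → (-1,9,6)
river: ρ → (6,3,-4)
river: ρ → (-4,5,5)
ρ-cycle length = 6 (tail of 0 descent steps not counted)

6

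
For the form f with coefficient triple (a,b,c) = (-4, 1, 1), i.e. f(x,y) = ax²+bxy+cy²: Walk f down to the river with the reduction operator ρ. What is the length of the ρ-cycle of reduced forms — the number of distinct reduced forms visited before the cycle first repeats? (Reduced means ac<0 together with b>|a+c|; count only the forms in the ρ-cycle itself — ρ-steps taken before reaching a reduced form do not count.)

D = 17, ⌊√D⌋ = 4
descent: ρ → (1,3,-2)  [lands on river]
river: ρ → (-2,1,2)
river: ρ → (2,3,-1)
river: ρ → (-1,3,2)
river: ρ → (2,1,-2)
river: ρ → (-2,3,1)
ρ-cycle length = 6 (tail of 1 descent step not counted)

6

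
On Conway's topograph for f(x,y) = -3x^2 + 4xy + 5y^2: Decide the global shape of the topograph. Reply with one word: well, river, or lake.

D = b²−4ac = 4² − 4·(-3)·5 = 76
D > 0 non-square ⇒ indefinite ⇒ periodic river

river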